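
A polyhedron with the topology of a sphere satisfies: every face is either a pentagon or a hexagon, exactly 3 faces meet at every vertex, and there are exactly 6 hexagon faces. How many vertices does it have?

32

Let x be the number of pentagons; then F = 6 + x.
Edge–face incidences: 2E = 6·6 + 5·x = 36 + 5x.
Every vertex has degree 3, so 3V = 2E.
Euler: V − E + F = 2 ⇒ (2E)/3 − E + (6 + x) = 2.
Multiply by 6: 2·(2E) − 3·(2E) + 6·(6 + x) = 12, i.e. 36 + 6x − (36 + 5x) = 12.
Collecting terms: x = 12.
Then 2E = 36 + 5·12 = 96, so E = 48, V = 2E/3 = 32, F = 6 + 12 = 18.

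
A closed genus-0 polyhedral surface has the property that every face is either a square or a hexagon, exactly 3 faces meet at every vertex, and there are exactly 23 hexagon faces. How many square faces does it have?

Let x be the number of squares; then F = 23 + x.
Edge–face incidences: 2E = 6·23 + 4·x = 138 + 4x.
Every vertex has degree 3, so 3V = 2E.
Euler: V − E + F = 2 ⇒ (2E)/3 − E + (23 + x) = 2.
Multiply by 6: 2·(2E) − 3·(2E) + 6·(23 + x) = 12, i.e. 138 + 6x − (138 + 4x) = 12.
Collecting terms: 2x = 12, so x = 6.
Then 2E = 138 + 4·6 = 162, so E = 81, V = 2E/3 = 54, F = 23 + 6 = 29.

6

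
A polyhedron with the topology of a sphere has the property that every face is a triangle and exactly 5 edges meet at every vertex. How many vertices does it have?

Each face has 3 edges and each edge borders two faces, so 2E = 3F.
Each vertex has degree 5, so 5V = 2E and hence V = 3F/5.
Euler: V − E + F = 2 ⇒ (3F/5) − (3F/2) + F = 2.
Multiply by 10: (6 − 15 + 10)F = 20, i.e. 1F = 20.
So F = 20, E = 3·20/2 = 30, V = 3·20/5 = 12.

12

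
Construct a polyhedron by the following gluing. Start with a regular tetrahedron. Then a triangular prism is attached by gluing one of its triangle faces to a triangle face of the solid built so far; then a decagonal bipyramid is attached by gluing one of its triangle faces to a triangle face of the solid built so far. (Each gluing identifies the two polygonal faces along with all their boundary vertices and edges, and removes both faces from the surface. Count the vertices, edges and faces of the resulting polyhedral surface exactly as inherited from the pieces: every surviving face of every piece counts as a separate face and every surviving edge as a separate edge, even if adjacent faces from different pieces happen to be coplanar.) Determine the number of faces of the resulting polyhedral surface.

A regular tetrahedron: V=4, E=6, F=4.
Attach a triangular prism (V=6, E=9, F=5) along a 3-gon: merge 3 vertices and 3 edges, delete both glued faces → V=7, E=12, F=7.
Attach a decagonal bipyramid (V=12, E=30, F=20) along a 3-gon: merge 3 vertices and 3 edges, delete both glued faces → V=16, E=39, F=25.
Check: V − E + F = 16 − 39 + 25 = 2.

25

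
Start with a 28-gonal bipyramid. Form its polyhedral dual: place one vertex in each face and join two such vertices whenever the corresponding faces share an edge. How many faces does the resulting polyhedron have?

30

The base solid has V = 30, E = 84, F = 56.
The dual swaps V and F and preserves E: V′ = F = 56, E′ = E = 84, F′ = V = 30.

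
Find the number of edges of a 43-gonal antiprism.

172

An antiprism on an n-gon has two n-gon caps and 2n triangles: V = 2·43 = 86, E = 4·43 = 172, F = 2·43 + 2 = 88.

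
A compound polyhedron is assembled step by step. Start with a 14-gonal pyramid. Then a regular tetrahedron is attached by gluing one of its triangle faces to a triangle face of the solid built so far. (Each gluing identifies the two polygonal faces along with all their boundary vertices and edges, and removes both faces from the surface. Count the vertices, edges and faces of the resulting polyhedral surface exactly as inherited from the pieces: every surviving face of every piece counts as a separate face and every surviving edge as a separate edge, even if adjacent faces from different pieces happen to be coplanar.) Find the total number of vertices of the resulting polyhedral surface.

A 14-gonal pyramid: V=15, E=28, F=15.
Attach a regular tetrahedron (V=4, E=6, F=4) along a 3-gon: merge 3 vertices and 3 edges, delete both glued faces → V=16, E=31, F=17.
Check: V − E + F = 16 − 31 + 17 = 2.

16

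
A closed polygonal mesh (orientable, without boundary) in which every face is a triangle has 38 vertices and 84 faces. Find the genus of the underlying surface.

3

Every face is a triangle, so 2E = 3·84 = 252, giving E = 126.
χ = V − E + F = 38 − 126 + 84 = -4.
For a closed orientable surface χ = 2 − 2g, so g = (2 − (-4))/2 = 3.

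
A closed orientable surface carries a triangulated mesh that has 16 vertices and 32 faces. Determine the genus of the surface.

1

Every face is a triangle, so 2E = 3·32 = 96, giving E = 48.
χ = V − E + F = 16 − 48 + 32 = 0.
For a closed orientable surface χ = 2 − 2g, so g = (2 − (0))/2 = 1.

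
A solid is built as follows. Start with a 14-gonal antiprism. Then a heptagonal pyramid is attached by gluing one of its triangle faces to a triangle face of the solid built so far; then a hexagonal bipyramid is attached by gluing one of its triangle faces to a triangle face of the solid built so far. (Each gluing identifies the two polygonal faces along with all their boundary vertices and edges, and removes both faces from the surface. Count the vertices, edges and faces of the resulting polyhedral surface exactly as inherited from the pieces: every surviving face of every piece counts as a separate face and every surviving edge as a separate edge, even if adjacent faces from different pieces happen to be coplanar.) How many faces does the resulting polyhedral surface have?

46

A 14-gonal antiprism: V=28, E=56, F=30.
Attach a heptagonal pyramid (V=8, E=14, F=8) along a 3-gon: merge 3 vertices and 3 edges, delete both glued faces → V=33, E=67, F=36.
Attach a hexagonal bipyramid (V=8, E=18, F=12) along a 3-gon: merge 3 vertices and 3 edges, delete both glued faces → V=38, E=82, F=46.
Check: V − E + F = 38 − 82 + 46 = 2.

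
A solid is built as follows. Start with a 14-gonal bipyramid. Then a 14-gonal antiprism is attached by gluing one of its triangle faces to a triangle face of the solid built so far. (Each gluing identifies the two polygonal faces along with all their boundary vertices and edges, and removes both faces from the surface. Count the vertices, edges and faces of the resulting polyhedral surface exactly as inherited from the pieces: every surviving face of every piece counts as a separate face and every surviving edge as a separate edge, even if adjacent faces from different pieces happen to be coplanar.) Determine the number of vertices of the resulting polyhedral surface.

41

A 14-gonal bipyramid: V=16, E=42, F=28.
Attach a 14-gonal antiprism (V=28, E=56, F=30) along a 3-gon: merge 3 vertices and 3 edges, delete both glued faces → V=41, E=95, F=56.
Check: V − E + F = 41 − 95 + 56 = 2.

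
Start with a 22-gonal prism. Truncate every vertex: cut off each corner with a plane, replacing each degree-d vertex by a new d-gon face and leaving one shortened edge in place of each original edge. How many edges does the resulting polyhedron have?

The base solid has V = 44, E = 66, F = 24.
Truncation replaces each original edge-end by a new vertex, so V′ = 2E = 132.
Each original edge survives, and each old vertex of degree d contributes d new edges; summing degrees gives Σd = 2E, so E′ = E + 2E = 3E = 198.
Each original face survives and each original vertex becomes one new face: F′ = F + V = 68.

198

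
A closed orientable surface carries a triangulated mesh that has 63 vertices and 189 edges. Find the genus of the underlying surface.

1

Every face is a triangle and each edge borders two faces, so 3F = 2·189, giving F = 126.
χ = V − E + F = 63 − 189 + 126 = 0.
For a closed orientable surface χ = 2 − 2g, so g = (2 − (0))/2 = 1.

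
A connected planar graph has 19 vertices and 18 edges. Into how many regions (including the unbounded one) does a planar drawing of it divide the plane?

Euler's formula for a connected plane graph: V − E + F = 2, so F = 2 − 19 + 18 = 1.

1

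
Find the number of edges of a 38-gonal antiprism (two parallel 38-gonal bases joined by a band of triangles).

An antiprism on an n-gon has two n-gon caps and 2n triangles: V = 2·38 = 76, E = 4·38 = 152, F = 2·38 + 2 = 78.

152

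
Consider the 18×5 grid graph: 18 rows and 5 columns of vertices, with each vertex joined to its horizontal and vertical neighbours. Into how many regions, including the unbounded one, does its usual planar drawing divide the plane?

69

The grid has V = 18·5 = 90 vertices and E = 18·4 + 5·17 = 157 edges.
F = 2 − V + E = 2 − 90 + 157 = 69.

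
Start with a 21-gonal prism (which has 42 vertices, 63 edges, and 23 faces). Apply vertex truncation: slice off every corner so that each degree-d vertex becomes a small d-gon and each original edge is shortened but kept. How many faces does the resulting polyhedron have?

65

Truncation replaces each original edge-end by a new vertex, so V′ = 2E = 126.
Each original edge survives, and each old vertex of degree d contributes d new edges; summing degrees gives Σd = 2E, so E′ = E + 2E = 3E = 189.
Each original face survives and each original vertex becomes one new face: F′ = F + V = 65.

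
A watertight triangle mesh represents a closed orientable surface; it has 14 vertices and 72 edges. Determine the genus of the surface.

Every face is a triangle and each edge borders two faces, so 3F = 2·72, giving F = 48.
χ = V − E + F = 14 − 72 + 48 = -10.
For a closed orientable surface χ = 2 − 2g, so g = (2 − (-10))/2 = 6.

6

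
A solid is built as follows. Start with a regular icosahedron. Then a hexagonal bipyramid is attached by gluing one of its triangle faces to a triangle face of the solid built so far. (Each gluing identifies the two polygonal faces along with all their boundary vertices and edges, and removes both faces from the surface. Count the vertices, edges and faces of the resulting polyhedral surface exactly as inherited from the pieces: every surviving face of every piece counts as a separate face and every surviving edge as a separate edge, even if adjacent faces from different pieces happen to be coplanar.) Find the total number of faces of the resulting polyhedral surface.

A regular icosahedron: V=12, E=30, F=20.
Attach a hexagonal bipyramid (V=8, E=18, F=12) along a 3-gon: merge 3 vertices and 3 edges, delete both glued faces → V=17, E=45, F=30.
Check: V − E + F = 17 − 45 + 30 = 2.

30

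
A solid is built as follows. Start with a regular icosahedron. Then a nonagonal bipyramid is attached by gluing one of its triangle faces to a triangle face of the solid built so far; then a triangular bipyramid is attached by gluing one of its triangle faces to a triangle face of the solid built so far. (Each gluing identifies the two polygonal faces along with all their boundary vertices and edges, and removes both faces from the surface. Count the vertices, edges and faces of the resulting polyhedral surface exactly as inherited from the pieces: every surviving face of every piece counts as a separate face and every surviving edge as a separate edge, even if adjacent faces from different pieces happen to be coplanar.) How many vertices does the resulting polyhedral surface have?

A regular icosahedron: V=12, E=30, F=20.
Attach a nonagonal bipyramid (V=11, E=27, F=18) along a 3-gon: merge 3 vertices and 3 edges, delete both glued faces → V=20, E=54, F=36.
Attach a triangular bipyramid (V=5, E=9, F=6) along a 3-gon: merge 3 vertices and 3 edges, delete both glued faces → V=22, E=60, F=40.
Check: V − E + F = 22 − 60 + 40 = 2.

22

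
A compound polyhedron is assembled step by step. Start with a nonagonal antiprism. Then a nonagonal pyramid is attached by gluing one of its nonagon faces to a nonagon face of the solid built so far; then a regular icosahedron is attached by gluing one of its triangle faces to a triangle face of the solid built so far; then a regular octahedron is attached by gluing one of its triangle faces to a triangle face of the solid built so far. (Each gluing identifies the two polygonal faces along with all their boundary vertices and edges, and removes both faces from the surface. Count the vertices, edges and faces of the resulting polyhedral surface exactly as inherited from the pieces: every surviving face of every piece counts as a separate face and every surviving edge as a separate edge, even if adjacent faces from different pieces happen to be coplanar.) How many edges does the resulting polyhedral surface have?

A nonagonal antiprism: V=18, E=36, F=20.
Attach a nonagonal pyramid (V=10, E=18, F=10) along a 9-gon: merge 9 vertices and 9 edges, delete both glued faces → V=19, E=45, F=28.
Attach a regular icosahedron (V=12, E=30, F=20) along a 3-gon: merge 3 vertices and 3 edges, delete both glued faces → V=28, E=72, F=46.
Attach a regular octahedron (V=6, E=12, F=8) along a 3-gon: merge 3 vertices and 3 edges, delete both glued faces → V=31, E=81, F=52.
Check: V − E + F = 31 − 81 + 52 = 2.

81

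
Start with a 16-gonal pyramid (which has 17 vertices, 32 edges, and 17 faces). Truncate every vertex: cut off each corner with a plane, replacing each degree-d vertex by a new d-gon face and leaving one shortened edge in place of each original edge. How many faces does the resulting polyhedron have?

Truncation replaces each original edge-end by a new vertex, so V′ = 2E = 64.
Each original edge survives, and each old vertex of degree d contributes d new edges; summing degrees gives Σd = 2E, so E′ = E + 2E = 3E = 96.
Each original face survives and each original vertex becomes one new face: F′ = F + V = 34.

34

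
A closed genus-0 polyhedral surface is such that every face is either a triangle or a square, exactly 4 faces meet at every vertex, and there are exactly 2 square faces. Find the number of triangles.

Let x be the number of triangles; then F = 2 + x.
Edge–face incidences: 2E = 4·2 + 3·x = 8 + 3x.
Every vertex has degree 4, so 4V = 2E.
Euler: V − E + F = 2 ⇒ (2E)/4 − E + (2 + x) = 2.
Multiply by 8: 2·(2E) − 4·(2E) + 8·(2 + x) = 16, i.e. 16 + 8x − 2·(8 + 3x) = 16.
Collecting terms: 2x = 16, so x = 8.
Then 2E = 8 + 3·8 = 32, so E = 16, V = 2E/4 = 8, F = 2 + 8 = 10.

8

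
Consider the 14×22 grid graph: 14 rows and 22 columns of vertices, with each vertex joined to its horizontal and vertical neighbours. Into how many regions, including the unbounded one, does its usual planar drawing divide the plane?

274

The grid has V = 14·22 = 308 vertices and E = 14·21 + 22·13 = 580 edges.
F = 2 − V + E = 2 − 308 + 580 = 274.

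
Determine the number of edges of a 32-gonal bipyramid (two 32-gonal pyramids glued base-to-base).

96

A bipyramid over an n-gon has 2n triangular faces and n + 2 vertices: V = 32 + 2 = 34, E = 3·32 = 96, F = 2·32 = 64.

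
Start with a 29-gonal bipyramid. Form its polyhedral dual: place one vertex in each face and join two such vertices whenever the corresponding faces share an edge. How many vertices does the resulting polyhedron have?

58

The base solid has V = 31, E = 87, F = 58.
The dual swaps V and F and preserves E: V′ = F = 58, E′ = E = 87, F′ = V = 31.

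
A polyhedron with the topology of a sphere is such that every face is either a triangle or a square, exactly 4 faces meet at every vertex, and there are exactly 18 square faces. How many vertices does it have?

24

Let x be the number of triangles; then F = 18 + x.
Edge–face incidences: 2E = 4·18 + 3·x = 72 + 3x.
Every vertex has degree 4, so 4V = 2E.
Euler: V − E + F = 2 ⇒ (2E)/4 − E + (18 + x) = 2.
Multiply by 8: 2·(2E) − 4·(2E) + 8·(18 + x) = 16, i.e. 144 + 8x − 2·(72 + 3x) = 16.
Collecting terms: 2x = 16, so x = 8.
Then 2E = 72 + 3·8 = 96, so E = 48, V = 2E/4 = 24, F = 18 + 8 = 26.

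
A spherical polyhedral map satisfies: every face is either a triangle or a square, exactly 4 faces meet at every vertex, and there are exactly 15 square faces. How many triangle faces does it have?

Let x be the number of triangles; then F = 15 + x.
Edge–face incidences: 2E = 4·15 + 3·x = 60 + 3x.
Every vertex has degree 4, so 4V = 2E.
Euler: V − E + F = 2 ⇒ (2E)/4 − E + (15 + x) = 2.
Multiply by 8: 2·(2E) − 4·(2E) + 8·(15 + x) = 16, i.e. 120 + 8x − 2·(60 + 3x) = 16.
Collecting terms: 2x = 16, so x = 8.
Then 2E = 60 + 3·8 = 84, so E = 42, V = 2E/4 = 21, F = 15 + 8 = 23.

8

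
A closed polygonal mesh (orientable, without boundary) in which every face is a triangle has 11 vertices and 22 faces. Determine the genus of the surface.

Every face is a triangle, so 2E = 3·22 = 66, giving E = 33.
χ = V − E + F = 11 − 33 + 22 = 0.
For a closed orientable surface χ = 2 − 2g, so g = (2 − (0))/2 = 1.

1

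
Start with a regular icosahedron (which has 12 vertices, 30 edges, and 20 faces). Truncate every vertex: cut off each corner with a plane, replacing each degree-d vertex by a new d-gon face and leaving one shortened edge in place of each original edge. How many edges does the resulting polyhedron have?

Truncation replaces each original edge-end by a new vertex, so V′ = 2E = 60.
Each original edge survives, and each old vertex of degree d contributes d new edges; summing degrees gives Σd = 2E, so E′ = E + 2E = 3E = 90.
Each original face survives and each original vertex becomes one new face: F′ = F + V = 32.

90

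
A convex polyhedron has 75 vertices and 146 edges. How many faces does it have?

73

Here V − E + F = 2.
F = 2 − V + E = 2 − 75 + 146 = 73.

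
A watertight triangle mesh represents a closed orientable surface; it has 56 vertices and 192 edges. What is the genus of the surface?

Every face is a triangle and each edge borders two faces, so 3F = 2·192, giving F = 128.
χ = V − E + F = 56 − 192 + 128 = -8.
For a closed orientable surface χ = 2 − 2g, so g = (2 − (-8))/2 = 5.

5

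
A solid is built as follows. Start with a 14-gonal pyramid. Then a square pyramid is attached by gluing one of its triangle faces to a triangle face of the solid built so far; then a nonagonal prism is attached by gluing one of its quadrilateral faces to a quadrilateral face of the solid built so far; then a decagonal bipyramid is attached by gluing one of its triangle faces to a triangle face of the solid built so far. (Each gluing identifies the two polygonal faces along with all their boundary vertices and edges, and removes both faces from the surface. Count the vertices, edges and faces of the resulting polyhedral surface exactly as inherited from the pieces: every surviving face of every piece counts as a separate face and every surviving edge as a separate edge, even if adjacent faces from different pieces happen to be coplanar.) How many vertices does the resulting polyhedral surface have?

40

A 14-gonal pyramid: V=15, E=28, F=15.
Attach a square pyramid (V=5, E=8, F=5) along a 3-gon: merge 3 vertices and 3 edges, delete both glued faces → V=17, E=33, F=18.
Attach a nonagonal prism (V=18, E=27, F=11) along a 4-gon: merge 4 vertices and 4 edges, delete both glued faces → V=31, E=56, F=27.
Attach a decagonal bipyramid (V=12, E=30, F=20) along a 3-gon: merge 3 vertices and 3 edges, delete both glued faces → V=40, E=83, F=45.
Check: V − E + F = 40 − 83 + 45 = 2.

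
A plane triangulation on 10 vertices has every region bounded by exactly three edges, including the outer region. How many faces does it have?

16

In a plane triangulation 3F = 2E and V − E + F = 2, so F = 2V − 4 = 2·10 − 4 = 16.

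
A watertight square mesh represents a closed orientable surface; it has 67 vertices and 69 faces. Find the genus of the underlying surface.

Every face is a square, so 2E = 4·69 = 276, giving E = 138.
χ = V − E + F = 67 − 138 + 69 = -2.
For a closed orientable surface χ = 2 − 2g, so g = (2 − (-2))/2 = 2.

2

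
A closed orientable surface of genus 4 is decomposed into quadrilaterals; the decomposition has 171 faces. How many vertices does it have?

χ = 2 − 2·4 = -6, and every face is a square so 4F = 2E.
E = 4·171/2 = 342. Then V = -6 + E − F = -6 + 342 − 171 = 165.

165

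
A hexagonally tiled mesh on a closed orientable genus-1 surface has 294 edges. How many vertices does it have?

196

χ = 2 − 2·1 = 0, and every face is a hexagon so 6F = 2E.
F = 2E/6 = 98. Then V = 0 + E − F = 0 + 294 − 98 = 196.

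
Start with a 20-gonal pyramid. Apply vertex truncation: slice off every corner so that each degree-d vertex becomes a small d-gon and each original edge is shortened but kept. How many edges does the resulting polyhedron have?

120

The base solid has V = 21, E = 40, F = 21.
Truncation replaces each original edge-end by a new vertex, so V′ = 2E = 80.
Each original edge survives, and each old vertex of degree d contributes d new edges; summing degrees gives Σd = 2E, so E′ = E + 2E = 3E = 120.
Each original face survives and each original vertex becomes one new face: F′ = F + V = 42.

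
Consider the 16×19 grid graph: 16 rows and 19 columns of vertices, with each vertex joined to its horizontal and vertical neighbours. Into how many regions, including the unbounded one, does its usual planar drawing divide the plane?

The grid has V = 16·19 = 304 vertices and E = 16·18 + 19·15 = 573 edges.
F = 2 − V + E = 2 − 304 + 573 = 271.

271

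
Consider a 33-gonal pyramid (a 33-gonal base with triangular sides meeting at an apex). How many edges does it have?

66

A pyramid on an n-gon base has one n-gon and n triangles: V = 33 + 1 = 34, E = 2·33 = 66, F = 33 + 1 = 34.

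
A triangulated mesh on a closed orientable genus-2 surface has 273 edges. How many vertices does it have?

89

χ = 2 − 2·2 = -2, and every face is a triangle so 3F = 2E.
F = 2E/3 = 182. Then V = -2 + E − F = -2 + 273 − 182 = 89.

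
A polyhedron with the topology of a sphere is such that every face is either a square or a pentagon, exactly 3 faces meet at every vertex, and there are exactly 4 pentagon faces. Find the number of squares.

Let x be the number of squares; then F = 4 + x.
Edge–face incidences: 2E = 5·4 + 4·x = 20 + 4x.
Every vertex has degree 3, so 3V = 2E.
Euler: V − E + F = 2 ⇒ (2E)/3 − E + (4 + x) = 2.
Multiply by 6: 2·(2E) − 3·(2E) + 6·(4 + x) = 12, i.e. 24 + 6x − (20 + 4x) = 12.
Collecting terms: 2x + 4 = 12, so 2x = 8, so x = 4.
Then 2E = 20 + 4·4 = 36, so E = 18, V = 2E/3 = 12, F = 4 + 4 = 8.

4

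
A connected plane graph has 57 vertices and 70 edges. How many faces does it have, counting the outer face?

15

Euler's formula for a connected plane graph: V − E + F = 2, so F = 2 − 57 + 70 = 15.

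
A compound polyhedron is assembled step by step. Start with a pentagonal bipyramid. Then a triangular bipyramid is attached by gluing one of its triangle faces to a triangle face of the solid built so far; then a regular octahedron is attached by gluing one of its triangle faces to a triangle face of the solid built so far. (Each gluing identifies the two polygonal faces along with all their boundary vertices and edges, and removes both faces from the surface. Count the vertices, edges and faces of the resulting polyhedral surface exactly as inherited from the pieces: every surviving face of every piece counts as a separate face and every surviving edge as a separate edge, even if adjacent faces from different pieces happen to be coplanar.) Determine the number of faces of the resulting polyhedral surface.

A pentagonal bipyramid: V=7, E=15, F=10.
Attach a triangular bipyramid (V=5, E=9, F=6) along a 3-gon: merge 3 vertices and 3 edges, delete both glued faces → V=9, E=21, F=14.
Attach a regular octahedron (V=6, E=12, F=8) along a 3-gon: merge 3 vertices and 3 edges, delete both glued faces → V=12, E=30, F=20.
Check: V − E + F = 12 − 30 + 20 = 2.

20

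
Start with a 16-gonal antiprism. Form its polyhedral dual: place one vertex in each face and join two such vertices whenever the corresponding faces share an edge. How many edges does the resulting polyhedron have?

64

The base solid has V = 32, E = 64, F = 34.
The dual swaps V and F and preserves E: V′ = F = 34, E′ = E = 64, F′ = V = 32.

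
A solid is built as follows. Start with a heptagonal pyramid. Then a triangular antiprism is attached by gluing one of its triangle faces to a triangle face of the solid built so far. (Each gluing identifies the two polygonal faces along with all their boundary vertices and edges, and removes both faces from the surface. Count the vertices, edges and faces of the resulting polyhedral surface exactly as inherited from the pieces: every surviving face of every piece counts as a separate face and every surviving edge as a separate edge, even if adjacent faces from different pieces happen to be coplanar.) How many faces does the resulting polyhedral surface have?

A heptagonal pyramid: V=8, E=14, F=8.
Attach a triangular antiprism (V=6, E=12, F=8) along a 3-gon: merge 3 vertices and 3 edges, delete both glued faces → V=11, E=23, F=14.
Check: V − E + F = 11 − 23 + 14 = 2.

14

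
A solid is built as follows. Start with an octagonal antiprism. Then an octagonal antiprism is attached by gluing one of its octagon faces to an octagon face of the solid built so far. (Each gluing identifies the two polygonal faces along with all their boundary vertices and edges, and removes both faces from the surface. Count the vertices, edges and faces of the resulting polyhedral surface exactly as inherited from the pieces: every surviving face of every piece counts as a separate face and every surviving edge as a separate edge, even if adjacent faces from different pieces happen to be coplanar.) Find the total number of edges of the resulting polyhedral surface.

An octagonal antiprism: V=16, E=32, F=18.
Attach an octagonal antiprism (V=16, E=32, F=18) along an 8-gon: merge 8 vertices and 8 edges, delete both glued faces → V=24, E=56, F=34.
Check: V − E + F = 24 − 56 + 34 = 2.

56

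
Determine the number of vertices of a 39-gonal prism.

78

A prism on an n-gon has two n-gon bases and n rectangular sides: V = 2·39 = 78, E = 3·39 = 117, F = 39 + 2 = 41.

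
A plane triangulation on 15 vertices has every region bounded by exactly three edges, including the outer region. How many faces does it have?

26

In a plane triangulation 3F = 2E and V − E + F = 2, so F = 2V − 4 = 2·15 − 4 = 26.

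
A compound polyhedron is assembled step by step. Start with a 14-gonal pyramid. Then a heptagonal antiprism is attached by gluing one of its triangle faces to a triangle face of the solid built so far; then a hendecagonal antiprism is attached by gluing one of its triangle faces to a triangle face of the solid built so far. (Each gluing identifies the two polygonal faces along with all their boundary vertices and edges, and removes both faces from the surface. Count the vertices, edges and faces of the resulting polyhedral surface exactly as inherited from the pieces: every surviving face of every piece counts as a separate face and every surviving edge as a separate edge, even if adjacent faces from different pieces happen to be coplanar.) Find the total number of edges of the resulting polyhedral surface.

94

A 14-gonal pyramid: V=15, E=28, F=15.
Attach a heptagonal antiprism (V=14, E=28, F=16) along a 3-gon: merge 3 vertices and 3 edges, delete both glued faces → V=26, E=53, F=29.
Attach a hendecagonal antiprism (V=22, E=44, F=24) along a 3-gon: merge 3 vertices and 3 edges, delete both glued faces → V=45, E=94, F=51.
Check: V − E + F = 45 − 94 + 51 = 2.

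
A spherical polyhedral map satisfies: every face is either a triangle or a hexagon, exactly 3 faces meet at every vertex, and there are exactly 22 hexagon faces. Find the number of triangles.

4

Let x be the number of triangles; then F = 22 + x.
Edge–face incidences: 2E = 6·22 + 3·x = 132 + 3x.
Every vertex has degree 3, so 3V = 2E.
Euler: V − E + F = 2 ⇒ (2E)/3 − E + (22 + x) = 2.
Multiply by 6: 2·(2E) − 3·(2E) + 6·(22 + x) = 12, i.e. 132 + 6x − (132 + 3x) = 12.
Collecting terms: 3x = 12, so x = 4.
Then 2E = 132 + 3·4 = 144, so E = 72, V = 2E/3 = 48, F = 22 + 4 = 26.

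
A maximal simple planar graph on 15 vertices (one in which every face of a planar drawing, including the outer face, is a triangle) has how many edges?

39

In a plane triangulation 3F = 2E and V − E + F = 2, so E = 3V − 6 = 3·15 − 6 = 39.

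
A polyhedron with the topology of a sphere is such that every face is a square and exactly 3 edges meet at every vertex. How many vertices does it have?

Each face has 4 edges and each edge borders two faces, so 2E = 4F.
Each vertex has degree 3, so 3V = 2E and hence V = 4F/3.
Euler: V − E + F = 2 ⇒ (4F/3) − (4F/2) + F = 2.
Multiply by 6: (8 − 12 + 6)F = 12, i.e. 2F = 12.
So F = 6, E = 4·6/2 = 12, V = 4·6/3 = 8.

8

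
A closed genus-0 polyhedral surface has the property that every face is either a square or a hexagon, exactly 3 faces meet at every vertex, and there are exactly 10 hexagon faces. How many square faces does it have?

6

Let x be the number of squares; then F = 10 + x.
Edge–face incidences: 2E = 6·10 + 4·x = 60 + 4x.
Every vertex has degree 3, so 3V = 2E.
Euler: V − E + F = 2 ⇒ (2E)/3 − E + (10 + x) = 2.
Multiply by 6: 2·(2E) − 3·(2E) + 6·(10 + x) = 12, i.e. 60 + 6x − (60 + 4x) = 12.
Collecting terms: 2x = 12, so x = 6.
Then 2E = 60 + 4·6 = 84, so E = 42, V = 2E/3 = 28, F = 10 + 6 = 16.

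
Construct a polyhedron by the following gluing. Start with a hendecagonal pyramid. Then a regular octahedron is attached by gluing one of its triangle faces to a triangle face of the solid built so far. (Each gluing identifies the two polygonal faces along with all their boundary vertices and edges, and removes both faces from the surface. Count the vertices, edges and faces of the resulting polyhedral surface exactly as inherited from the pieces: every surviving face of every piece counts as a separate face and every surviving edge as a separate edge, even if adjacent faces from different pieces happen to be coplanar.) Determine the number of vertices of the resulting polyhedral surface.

A hendecagonal pyramid: V=12, E=22, F=12.
Attach a regular octahedron (V=6, E=12, F=8) along a 3-gon: merge 3 vertices and 3 edges, delete both glued faces → V=15, E=31, F=18.
Check: V − E + F = 15 − 31 + 18 = 2.

15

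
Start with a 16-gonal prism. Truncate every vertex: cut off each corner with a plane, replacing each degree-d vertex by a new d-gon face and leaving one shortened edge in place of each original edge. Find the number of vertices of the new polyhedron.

The base solid has V = 32, E = 48, F = 18.
Truncation replaces each original edge-end by a new vertex, so V′ = 2E = 96.
Each original edge survives, and each old vertex of degree d contributes d new edges; summing degrees gives Σd = 2E, so E′ = E + 2E = 3E = 144.
Each original face survives and each original vertex becomes one new face: F′ = F + V = 50.

96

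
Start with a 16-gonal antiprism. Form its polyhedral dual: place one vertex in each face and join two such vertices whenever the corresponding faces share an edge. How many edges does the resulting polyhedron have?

64

The base solid has V = 32, E = 64, F = 34.
The dual swaps V and F and preserves E: V′ = F = 34, E′ = E = 64, F′ = V = 32.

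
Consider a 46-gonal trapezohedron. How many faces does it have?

The n-trapezohedron (dual of the n-antiprism) has V = 2·46 + 2 = 94, E = 4·46 = 184, F = 2·46 = 92.
Check: V − E + F = 94 − 184 + 92 = 2.

92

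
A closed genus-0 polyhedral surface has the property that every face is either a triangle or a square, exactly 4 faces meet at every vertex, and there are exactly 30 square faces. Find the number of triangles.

Let x be the number of triangles; then F = 30 + x.
Edge–face incidences: 2E = 4·30 + 3·x = 120 + 3x.
Every vertex has degree 4, so 4V = 2E.
Euler: V − E + F = 2 ⇒ (2E)/4 − E + (30 + x) = 2.
Multiply by 8: 2·(2E) − 4·(2E) + 8·(30 + x) = 16, i.e. 240 + 8x − 2·(120 + 3x) = 16.
Collecting terms: 2x = 16, so x = 8.
Then 2E = 120 + 3·8 = 144, so E = 72, V = 2E/4 = 36, F = 30 + 8 = 38.

8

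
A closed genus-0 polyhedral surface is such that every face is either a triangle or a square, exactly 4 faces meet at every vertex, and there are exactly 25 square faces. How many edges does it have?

62

Let x be the number of triangles; then F = 25 + x.
Edge–face incidences: 2E = 4·25 + 3·x = 100 + 3x.
Every vertex has degree 4, so 4V = 2E.
Euler: V − E + F = 2 ⇒ (2E)/4 − E + (25 + x) = 2.
Multiply by 8: 2·(2E) − 4·(2E) + 8·(25 + x) = 16, i.e. 200 + 8x − 2·(100 + 3x) = 16.
Collecting terms: 2x = 16, so x = 8.
Then 2E = 100 + 3·8 = 124, so E = 62, V = 2E/4 = 31, F = 25 + 8 = 33.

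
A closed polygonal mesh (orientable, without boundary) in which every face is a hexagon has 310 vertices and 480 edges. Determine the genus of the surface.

Every face is a hexagon and each edge borders two faces, so 6F = 2·480, giving F = 160.
χ = V − E + F = 310 − 480 + 160 = -10.
For a closed orientable surface χ = 2 − 2g, so g = (2 − (-10))/2 = 6.

6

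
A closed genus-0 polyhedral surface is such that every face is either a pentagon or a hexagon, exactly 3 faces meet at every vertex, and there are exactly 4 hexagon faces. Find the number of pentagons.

Let x be the number of pentagons; then F = 4 + x.
Edge–face incidences: 2E = 6·4 + 5·x = 24 + 5x.
Every vertex has degree 3, so 3V = 2E.
Euler: V − E + F = 2 ⇒ (2E)/3 − E + (4 + x) = 2.
Multiply by 6: 2·(2E) − 3·(2E) + 6·(4 + x) = 12, i.e. 24 + 6x − (24 + 5x) = 12.
Collecting terms: x = 12.
Then 2E = 24 + 5·12 = 84, so E = 42, V = 2E/3 = 28, F = 4 + 12 = 16.

12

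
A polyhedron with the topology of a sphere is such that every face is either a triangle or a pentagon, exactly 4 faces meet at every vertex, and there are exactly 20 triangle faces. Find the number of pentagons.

Let x be the number of pentagons; then F = 20 + x.
Edge–face incidences: 2E = 3·20 + 5·x = 60 + 5x.
Every vertex has degree 4, so 4V = 2E.
Euler: V − E + F = 2 ⇒ (2E)/4 − E + (20 + x) = 2.
Multiply by 8: 2·(2E) − 4·(2E) + 8·(20 + x) = 16, i.e. 160 + 8x − 2·(60 + 5x) = 16.
Collecting terms: −2x + 40 = 16, so −2x = −24, so x = 12.
Then 2E = 60 + 5·12 = 120, so E = 60, V = 2E/4 = 30, F = 20 + 12 = 32.

12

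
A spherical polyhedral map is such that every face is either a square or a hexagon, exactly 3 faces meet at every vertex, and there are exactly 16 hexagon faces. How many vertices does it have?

40

Let x be the number of squares; then F = 16 + x.
Edge–face incidences: 2E = 6·16 + 4·x = 96 + 4x.
Every vertex has degree 3, so 3V = 2E.
Euler: V − E + F = 2 ⇒ (2E)/3 − E + (16 + x) = 2.
Multiply by 6: 2·(2E) − 3·(2E) + 6·(16 + x) = 12, i.e. 96 + 6x − (96 + 4x) = 12.
Collecting terms: 2x = 12, so x = 6.
Then 2E = 96 + 4·6 = 120, so E = 60, V = 2E/3 = 40, F = 16 + 6 = 22.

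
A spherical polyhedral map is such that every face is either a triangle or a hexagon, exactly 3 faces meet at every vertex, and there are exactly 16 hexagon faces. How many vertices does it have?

36

Let x be the number of triangles; then F = 16 + x.
Edge–face incidences: 2E = 6·16 + 3·x = 96 + 3x.
Every vertex has degree 3, so 3V = 2E.
Euler: V − E + F = 2 ⇒ (2E)/3 − E + (16 + x) = 2.
Multiply by 6: 2·(2E) − 3·(2E) + 6·(16 + x) = 12, i.e. 96 + 6x − (96 + 3x) = 12.
Collecting terms: 3x = 12, so x = 4.
Then 2E = 96 + 3·4 = 108, so E = 54, V = 2E/3 = 36, F = 16 + 4 = 20.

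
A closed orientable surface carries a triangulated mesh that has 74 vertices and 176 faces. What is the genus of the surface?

Every face is a triangle, so 2E = 3·176 = 528, giving E = 264.
χ = V − E + F = 74 − 264 + 176 = -14.
For a closed orientable surface χ = 2 − 2g, so g = (2 − (-14))/2 = 8.

8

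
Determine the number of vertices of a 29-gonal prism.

58

A prism on an n-gon has two n-gon bases and n rectangular sides: V = 2·29 = 58, E = 3·29 = 87, F = 29 + 2 = 31.
Check: V − E + F = 58 − 87 + 31 = 2.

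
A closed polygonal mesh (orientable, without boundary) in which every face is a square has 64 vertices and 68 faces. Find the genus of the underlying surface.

Every face is a square, so 2E = 4·68 = 272, giving E = 136.
χ = V − E + F = 64 − 136 + 68 = -4.
For a closed orientable surface χ = 2 − 2g, so g = (2 − (-4))/2 = 3.

3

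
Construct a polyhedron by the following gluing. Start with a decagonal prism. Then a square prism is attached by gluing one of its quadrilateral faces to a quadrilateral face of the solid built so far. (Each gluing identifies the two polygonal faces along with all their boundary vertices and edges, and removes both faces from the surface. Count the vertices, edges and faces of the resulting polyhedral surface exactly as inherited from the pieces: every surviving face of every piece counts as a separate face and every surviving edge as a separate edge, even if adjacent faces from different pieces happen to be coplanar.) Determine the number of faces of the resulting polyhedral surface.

16

A decagonal prism: V=20, E=30, F=12.
Attach a square prism (V=8, E=12, F=6) along a 4-gon: merge 4 vertices and 4 edges, delete both glued faces → V=24, E=38, F=16.
Check: V − E + F = 24 − 38 + 16 = 2.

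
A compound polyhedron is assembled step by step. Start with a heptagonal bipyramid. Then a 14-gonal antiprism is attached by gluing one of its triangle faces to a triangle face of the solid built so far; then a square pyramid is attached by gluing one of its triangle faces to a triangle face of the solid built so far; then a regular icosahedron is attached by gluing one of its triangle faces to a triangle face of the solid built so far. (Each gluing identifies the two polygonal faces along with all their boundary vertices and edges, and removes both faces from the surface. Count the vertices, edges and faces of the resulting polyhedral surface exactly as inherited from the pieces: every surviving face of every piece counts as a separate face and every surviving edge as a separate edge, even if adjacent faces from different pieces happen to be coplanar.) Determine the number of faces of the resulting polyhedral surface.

63

A heptagonal bipyramid: V=9, E=21, F=14.
Attach a 14-gonal antiprism (V=28, E=56, F=30) along a 3-gon: merge 3 vertices and 3 edges, delete both glued faces → V=34, E=74, F=42.
Attach a square pyramid (V=5, E=8, F=5) along a 3-gon: merge 3 vertices and 3 edges, delete both glued faces → V=36, E=79, F=45.
Attach a regular icosahedron (V=12, E=30, F=20) along a 3-gon: merge 3 vertices and 3 edges, delete both glued faces → V=45, E=106, F=63.
Check: V − E + F = 45 − 106 + 63 = 2.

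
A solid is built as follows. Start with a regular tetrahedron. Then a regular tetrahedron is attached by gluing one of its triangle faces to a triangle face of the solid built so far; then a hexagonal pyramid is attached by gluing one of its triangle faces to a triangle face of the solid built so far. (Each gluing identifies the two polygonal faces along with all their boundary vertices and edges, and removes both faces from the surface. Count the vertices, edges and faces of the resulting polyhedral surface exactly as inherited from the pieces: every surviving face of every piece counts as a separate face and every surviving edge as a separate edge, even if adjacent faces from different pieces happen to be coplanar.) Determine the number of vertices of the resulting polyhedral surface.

A regular tetrahedron: V=4, E=6, F=4.
Attach a regular tetrahedron (V=4, E=6, F=4) along a 3-gon: merge 3 vertices and 3 edges, delete both glued faces → V=5, E=9, F=6.
Attach a hexagonal pyramid (V=7, E=12, F=7) along a 3-gon: merge 3 vertices and 3 edges, delete both glued faces → V=9, E=18, F=11.
Check: V − E + F = 9 − 18 + 11 = 2.

9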